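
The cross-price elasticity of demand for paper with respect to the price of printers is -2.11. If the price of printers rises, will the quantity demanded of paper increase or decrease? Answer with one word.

ε < 0 and the price of printers rises, so the quantity of paper moves in the opposite direction: it decreases.

decrease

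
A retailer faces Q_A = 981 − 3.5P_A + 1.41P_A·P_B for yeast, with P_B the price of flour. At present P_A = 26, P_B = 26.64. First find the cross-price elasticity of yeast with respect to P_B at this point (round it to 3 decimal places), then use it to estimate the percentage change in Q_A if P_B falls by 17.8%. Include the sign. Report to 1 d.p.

-9.3%

At P_A = 26, P_B = 26.64: Q_A = 1866.622.
∂Q_A/∂P_B = 1.41P_A = 36.6600.
ε = (∂Q_A/∂P_B)(P_B/Q_A) = 36.6600 × 26.64/1866.622 ≈ 0.523.
%ΔQ_A ≈ ε × %ΔP_B = 0.523 × (-17.8%) = -9.3%.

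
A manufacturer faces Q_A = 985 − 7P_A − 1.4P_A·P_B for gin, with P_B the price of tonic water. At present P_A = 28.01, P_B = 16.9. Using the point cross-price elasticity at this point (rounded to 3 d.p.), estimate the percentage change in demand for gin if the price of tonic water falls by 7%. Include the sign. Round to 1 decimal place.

At P_A = 28.01, P_B = 16.9: Q_A = 126.213.
∂Q_A/∂P_B = -1.4P_A = -39.2140.
ε = (∂Q_A/∂P_B)(P_B/Q_A) = -39.2140 × 16.9/126.213 ≈ -5.251.
%ΔQ_A ≈ ε × %ΔP_B = -5.251 × (-7%) = 36.8%.

36.8%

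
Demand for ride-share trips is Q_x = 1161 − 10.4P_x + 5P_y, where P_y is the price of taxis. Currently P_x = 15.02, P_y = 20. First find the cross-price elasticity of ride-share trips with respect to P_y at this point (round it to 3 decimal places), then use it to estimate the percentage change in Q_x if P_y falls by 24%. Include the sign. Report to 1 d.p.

-2.2%

At P_x = 15.02, P_y = 20: Q_x = 1104.792.
∂Q_x/∂P_y = 5.
ε = (∂Q_x/∂P_y)(P_y/Q_x) = 5.0000 × 20/1104.792 ≈ 0.091.
%ΔQ_x ≈ ε × %ΔP_y = 0.091 × (-24%) = -2.2%.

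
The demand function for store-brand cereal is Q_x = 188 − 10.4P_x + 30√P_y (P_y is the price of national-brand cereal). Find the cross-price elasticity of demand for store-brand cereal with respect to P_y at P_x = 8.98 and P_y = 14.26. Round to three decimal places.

0.272

At P_x = 8.98 and P_y = 14.26: Q_x = 207.895.
∂Q_x/∂P_y = 30/(2√P_y) = 30/(2√14.26) = 3.9722.
ε = (∂Q_x/∂P_y)(P_y/Q_x) = 3.9722 × (14.26/207.895) ≈ 0.272.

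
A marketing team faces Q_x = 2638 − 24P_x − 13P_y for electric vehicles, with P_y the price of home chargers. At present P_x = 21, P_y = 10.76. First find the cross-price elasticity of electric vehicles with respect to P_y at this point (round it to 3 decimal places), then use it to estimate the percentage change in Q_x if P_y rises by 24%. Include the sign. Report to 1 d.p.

-1.7%

At P_x = 21, P_y = 10.76: Q_x = 1994.12.
∂Q_x/∂P_y = -13.
ε = (∂Q_x/∂P_y)(P_y/Q_x) = -13.0000 × 10.76/1994.12 ≈ -0.070.
%ΔQ_x ≈ ε × %ΔP_y = -0.070 × (24%) = -1.7%.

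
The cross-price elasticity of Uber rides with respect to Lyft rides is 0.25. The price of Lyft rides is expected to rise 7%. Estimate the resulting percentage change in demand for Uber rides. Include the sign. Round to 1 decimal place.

1.8%

%ΔQ ≈ ε × %ΔP of Lyft rides = 0.25 × (7%) = 1.8%.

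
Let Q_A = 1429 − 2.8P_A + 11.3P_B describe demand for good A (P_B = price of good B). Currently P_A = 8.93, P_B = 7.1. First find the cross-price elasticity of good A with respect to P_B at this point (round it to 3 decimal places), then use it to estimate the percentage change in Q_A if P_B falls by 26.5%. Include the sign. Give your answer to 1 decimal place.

At P_A = 8.93, P_B = 7.1: Q_A = 1484.226.
∂Q_A/∂P_B = 11.3.
ε = (∂Q_A/∂P_B)(P_B/Q_A) = 11.3000 × 7.1/1484.226 ≈ 0.054.
%ΔQ_A ≈ ε × %ΔP_B = 0.054 × (-26.5%) = -1.4%.

-1.4%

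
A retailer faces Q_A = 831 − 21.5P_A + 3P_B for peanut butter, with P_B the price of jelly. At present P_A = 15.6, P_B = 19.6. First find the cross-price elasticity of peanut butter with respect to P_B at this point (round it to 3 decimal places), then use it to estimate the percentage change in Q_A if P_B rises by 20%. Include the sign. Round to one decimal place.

At P_A = 15.6, P_B = 19.6: Q_A = 554.4.
∂Q_A/∂P_B = 3.
ε = (∂Q_A/∂P_B)(P_B/Q_A) = 3.0000 × 19.6/554.4 ≈ 0.106.
%ΔQ_A ≈ ε × %ΔP_B = 0.106 × (20%) = 2.1%.

2.1%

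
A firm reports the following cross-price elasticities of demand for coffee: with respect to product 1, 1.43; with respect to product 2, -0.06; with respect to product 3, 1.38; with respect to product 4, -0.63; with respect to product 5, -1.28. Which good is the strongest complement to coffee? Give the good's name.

Complements have ε < 0. The most negative value is -1.28 (product 5).

product 5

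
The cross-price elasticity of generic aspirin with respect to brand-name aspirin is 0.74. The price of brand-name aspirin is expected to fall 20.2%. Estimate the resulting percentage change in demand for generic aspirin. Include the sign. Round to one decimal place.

%ΔQ ≈ ε × %ΔP of brand-name aspirin = 0.74 × (-20.2%) = -14.9%.

-14.9%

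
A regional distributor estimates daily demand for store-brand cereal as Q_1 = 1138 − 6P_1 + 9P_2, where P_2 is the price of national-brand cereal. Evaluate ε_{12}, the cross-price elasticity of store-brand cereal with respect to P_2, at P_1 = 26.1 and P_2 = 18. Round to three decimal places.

0.142

At P_1 = 26.1 and P_2 = 18: Q_1 = 1143.4.
∂Q_1/∂P_2 = 9.
ε = (∂Q_1/∂P_2)(P_2/Q_1) = 9 × (18/1143.4) ≈ 0.142.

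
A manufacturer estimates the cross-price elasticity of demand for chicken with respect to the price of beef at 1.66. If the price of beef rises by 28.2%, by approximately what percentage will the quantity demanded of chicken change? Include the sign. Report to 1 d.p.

%ΔQ ≈ ε × %ΔP of beef = 1.66 × (28.2%) = 46.8%.
Demand for chicken rises by about 46.8%.

46.8%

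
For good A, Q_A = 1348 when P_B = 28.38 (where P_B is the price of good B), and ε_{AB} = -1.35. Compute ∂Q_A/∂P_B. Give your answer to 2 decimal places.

-64.12

ε = (∂Q_A/∂P_B)·(P_B/Q_A) ⇒ ∂Q_A/∂P_B = ε·Q_A/P_B = -1.35 × 1348/28.38 ≈ -64.12.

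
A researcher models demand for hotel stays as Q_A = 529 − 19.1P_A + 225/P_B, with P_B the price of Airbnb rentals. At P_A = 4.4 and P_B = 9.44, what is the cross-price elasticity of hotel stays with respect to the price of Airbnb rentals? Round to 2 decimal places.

At P_A = 4.4 and P_B = 9.44: Q_A = 468.795.
∂Q_A/∂P_B = −225/P_B² = -2.5249.
ε = (∂Q_A/∂P_B)(P_B/Q_A) = -2.5249 × (9.44/468.795) ≈ -0.05.

-0.05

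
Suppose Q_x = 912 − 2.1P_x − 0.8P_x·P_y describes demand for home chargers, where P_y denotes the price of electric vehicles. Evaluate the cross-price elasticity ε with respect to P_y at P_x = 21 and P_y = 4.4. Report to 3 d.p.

At P_x = 21 and P_y = 4.4: Q_x = 793.98.
∂Q_x/∂P_y = -0.8P_x = -0.8(21) = -16.8000.
ε = (∂Q_x/∂P_y)(P_y/Q_x) = -16.8000 × (4.4/793.98) ≈ -0.093.
ε < 0: complements.

-0.093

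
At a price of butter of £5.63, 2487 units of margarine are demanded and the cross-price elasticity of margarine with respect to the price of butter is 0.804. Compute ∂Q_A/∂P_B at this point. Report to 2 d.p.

355.16

ε = (∂Q_A/∂P_B)·(P_B/Q_A) ⇒ ∂Q_A/∂P_B = ε·Q_A/P_B = 0.804 × 2487/5.63 ≈ 355.16.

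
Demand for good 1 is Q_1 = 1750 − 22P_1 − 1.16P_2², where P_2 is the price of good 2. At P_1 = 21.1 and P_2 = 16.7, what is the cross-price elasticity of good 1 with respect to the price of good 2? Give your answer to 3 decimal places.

At P_1 = 21.1 and P_2 = 16.7: Q_1 = 962.288.
∂Q_1/∂P_2 = -2.32P_2 = -2.32(16.7) = -38.7440.
ε = (∂Q_1/∂P_2)(P_2/Q_1) = -38.7440 × (16.7/962.288) ≈ -0.672.
ε < 0: complements.

-0.672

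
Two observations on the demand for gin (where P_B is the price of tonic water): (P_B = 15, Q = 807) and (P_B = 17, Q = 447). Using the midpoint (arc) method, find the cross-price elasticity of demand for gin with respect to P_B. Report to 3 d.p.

-4.593

ΔQ_A = 447 − 807 = -360; ΔP_B = 17 − 15 = 2.
Midpoints: Q̄_A = 627.0, P̄_B = 16.00.
ε = (ΔQ_A/Q̄_A)/(ΔP_B/P̄_B) = (-360/627.0)/(2/16.00) ≈ -4.593.
ε < 0: gin and tonic water are complements.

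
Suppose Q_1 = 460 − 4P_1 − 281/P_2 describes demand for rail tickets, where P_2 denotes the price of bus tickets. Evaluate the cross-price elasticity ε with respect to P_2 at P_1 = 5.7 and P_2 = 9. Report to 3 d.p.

0.077

At P_1 = 5.7 and P_2 = 9: Q_1 = 405.978.
∂Q_1/∂P_2 = 281/P_2² = 3.4691.
ε = (∂Q_1/∂P_2)(P_2/Q_1) = 3.4691 × (9/405.978) ≈ 0.077.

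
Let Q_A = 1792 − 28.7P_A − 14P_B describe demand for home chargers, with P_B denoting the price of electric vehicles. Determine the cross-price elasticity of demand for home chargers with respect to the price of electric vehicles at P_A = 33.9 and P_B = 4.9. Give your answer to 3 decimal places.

-0.091

At P_A = 33.9 and P_B = 4.9: Q_A = 750.47.
∂Q_A/∂P_B = -14.
ε = (∂Q_A/∂P_B)(P_B/Q_A) = -14 × (4.9/750.47) ≈ -0.091.
Since ε < 0, home chargers and electric vehicles are complements.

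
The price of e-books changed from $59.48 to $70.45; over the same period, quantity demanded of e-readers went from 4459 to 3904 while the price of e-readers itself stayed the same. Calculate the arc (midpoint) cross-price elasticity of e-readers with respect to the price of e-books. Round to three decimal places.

-0.786

ΔQ_A = 3904 − 4459 = -555; ΔP_B = 70.45 − 59.48 = 10.97.
Midpoints: Q̄_A = 4181.5, P̄_B = 64.97.
ε = (ΔQ_A/Q̄_A)/(ΔP_B/P̄_B) = (-555/4181.5)/(10.97/64.97) ≈ -0.786.
ε < 0: e-readers and e-books are complements.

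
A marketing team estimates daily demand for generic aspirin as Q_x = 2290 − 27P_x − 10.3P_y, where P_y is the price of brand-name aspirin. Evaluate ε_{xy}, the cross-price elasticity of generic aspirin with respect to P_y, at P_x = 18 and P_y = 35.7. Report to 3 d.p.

At P_x = 18 and P_y = 35.7: Q_x = 1436.29.
∂Q_x/∂P_y = -10.3.
ε = (∂Q_x/∂P_y)(P_y/Q_x) = -10.3 × (35.7/1436.29) ≈ -0.256.

-0.256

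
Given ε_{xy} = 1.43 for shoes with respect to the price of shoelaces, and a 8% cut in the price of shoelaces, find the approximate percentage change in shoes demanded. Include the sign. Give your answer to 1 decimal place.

%ΔQ ≈ ε × %ΔP of shoelaces = 1.43 × (-8%) = -11.4%.

-11.4%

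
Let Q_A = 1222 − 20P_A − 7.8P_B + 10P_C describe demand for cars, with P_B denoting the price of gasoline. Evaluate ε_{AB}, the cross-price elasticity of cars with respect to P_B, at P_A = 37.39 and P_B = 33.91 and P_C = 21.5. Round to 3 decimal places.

At P_A = 37.39 and P_B = 33.91 and P_C = 21.5: Q_A = 424.702.
∂Q_A/∂P_B = -7.8.
ε = (∂Q_A/∂P_B)(P_B/Q_A) = -7.8 × (33.91/424.702) ≈ -0.623.

-0.623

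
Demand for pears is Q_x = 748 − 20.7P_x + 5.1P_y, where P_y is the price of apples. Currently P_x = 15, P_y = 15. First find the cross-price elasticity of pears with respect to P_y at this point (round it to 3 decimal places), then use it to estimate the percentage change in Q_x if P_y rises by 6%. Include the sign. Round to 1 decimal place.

0.9%

At P_x = 15, P_y = 15: Q_x = 514.
∂Q_x/∂P_y = 5.1.
ε = (∂Q_x/∂P_y)(P_y/Q_x) = 5.1000 × 15/514 ≈ 0.149.
%ΔQ_x ≈ ε × %ΔP_y = 0.149 × (6%) = 0.9%.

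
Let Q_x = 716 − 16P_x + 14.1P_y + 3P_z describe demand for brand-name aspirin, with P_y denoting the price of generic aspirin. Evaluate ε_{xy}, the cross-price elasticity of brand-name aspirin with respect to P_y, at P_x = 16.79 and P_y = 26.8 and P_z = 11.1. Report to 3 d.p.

At P_x = 16.79 and P_y = 26.8 and P_z = 11.1: Q_x = 858.54.
∂Q_x/∂P_y = 14.1.
ε = (∂Q_x/∂P_y)(P_y/Q_x) = 14.1 × (26.8/858.54) ≈ 0.440.
Since ε > 0, brand-name aspirin and generic aspirin are substitutes.

0.440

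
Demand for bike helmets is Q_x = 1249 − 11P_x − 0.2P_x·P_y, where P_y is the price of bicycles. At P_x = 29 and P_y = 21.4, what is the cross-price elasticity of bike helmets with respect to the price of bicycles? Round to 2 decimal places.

At P_x = 29 and P_y = 21.4: Q_x = 805.88.
∂Q_x/∂P_y = -0.2P_x = -0.2(29) = -5.8000.
ε = (∂Q_x/∂P_y)(P_y/Q_x) = -5.8000 × (21.4/805.88) ≈ -0.15.
ε < 0: complements.

-0.15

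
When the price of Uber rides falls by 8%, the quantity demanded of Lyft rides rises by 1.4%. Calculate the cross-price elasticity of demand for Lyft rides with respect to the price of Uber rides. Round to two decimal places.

-0.18

ε = (%ΔQ of Lyft rides) / (%ΔP of Uber rides) = (1.4%) / (-8%) ≈ -0.18.
Negative cross-price elasticity: complements.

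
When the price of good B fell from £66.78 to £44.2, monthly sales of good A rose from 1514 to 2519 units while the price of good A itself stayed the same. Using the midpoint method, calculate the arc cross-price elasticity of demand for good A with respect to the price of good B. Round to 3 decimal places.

ΔQ_A = 2519 − 1514 = 1005; ΔP_B = 44.2 − 66.78 = -22.58.
Midpoints: Q̄_A = 2016.5, P̄_B = 55.49.
ε = (ΔQ_A/Q̄_A)/(ΔP_B/P̄_B) = (1005/2016.5)/(-22.58/55.49) ≈ -1.225.

-1.225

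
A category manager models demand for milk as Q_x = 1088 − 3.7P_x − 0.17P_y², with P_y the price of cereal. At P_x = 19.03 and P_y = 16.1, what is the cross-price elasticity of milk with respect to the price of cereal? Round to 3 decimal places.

-0.091

At P_x = 19.03 and P_y = 16.1: Q_x = 973.523.
∂Q_x/∂P_y = -0.34P_y = -0.34(16.1) = -5.4740.
ε = (∂Q_x/∂P_y)(P_y/Q_x) = -5.4740 × (16.1/973.523) ≈ -0.091.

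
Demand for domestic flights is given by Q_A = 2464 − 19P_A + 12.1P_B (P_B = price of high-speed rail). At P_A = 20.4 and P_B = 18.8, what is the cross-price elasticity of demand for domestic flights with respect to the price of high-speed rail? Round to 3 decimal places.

At P_A = 20.4 and P_B = 18.8: Q_A = 2303.88.
∂Q_A/∂P_B = 12.1.
ε = (∂Q_A/∂P_B)(P_B/Q_A) = 12.1 × (18.8/2303.88) ≈ 0.099.
Since ε > 0, domestic flights and high-speed rail are substitutes.

0.099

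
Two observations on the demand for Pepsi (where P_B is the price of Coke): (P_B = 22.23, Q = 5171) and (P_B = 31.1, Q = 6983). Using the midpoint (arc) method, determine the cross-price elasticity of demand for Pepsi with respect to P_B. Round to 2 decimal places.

ΔQ_A = 6983 − 5171 = 1812; ΔP_B = 31.1 − 22.23 = 8.87.
Midpoints: Q̄_A = 6077.0, P̄_B = 26.66.
ε = (ΔQ_A/Q̄_A)/(ΔP_B/P̄_B) = (1812/6077.0)/(8.87/26.66) ≈ 0.90.

0.90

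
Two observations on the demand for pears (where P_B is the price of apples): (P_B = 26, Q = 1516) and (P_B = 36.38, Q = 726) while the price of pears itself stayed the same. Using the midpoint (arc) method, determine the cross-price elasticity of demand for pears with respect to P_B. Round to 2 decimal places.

-2.12

ΔQ_A = 726 − 1516 = -790; ΔP_B = 36.38 − 26 = 10.38.
Midpoints: Q̄_A = 1121.0, P̄_B = 31.19.
ε = (ΔQ_A/Q̄_A)/(ΔP_B/P̄_B) = (-790/1121.0)/(10.38/31.19) ≈ -2.12.
ε < 0: pears and apples are complements.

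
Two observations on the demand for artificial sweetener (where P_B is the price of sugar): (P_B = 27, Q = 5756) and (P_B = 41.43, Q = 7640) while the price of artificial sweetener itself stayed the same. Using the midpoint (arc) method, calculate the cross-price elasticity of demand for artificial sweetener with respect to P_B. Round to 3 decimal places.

ΔQ_A = 7640 − 5756 = 1884; ΔP_B = 41.43 − 27 = 14.43.
Midpoints: Q̄_A = 6698.0, P̄_B = 34.22.
ε = (ΔQ_A/Q̄_A)/(ΔP_B/P̄_B) = (1884/6698.0)/(14.43/34.22) ≈ 0.667.
ε > 0: artificial sweetener and sugar are substitutes.

0.667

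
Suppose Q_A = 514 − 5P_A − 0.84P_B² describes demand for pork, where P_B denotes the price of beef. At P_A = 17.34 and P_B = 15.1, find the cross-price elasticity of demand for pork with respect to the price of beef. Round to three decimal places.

-1.625

At P_A = 17.34 and P_B = 15.1: Q_A = 235.772.
∂Q_A/∂P_B = -1.68P_B = -1.68(15.1) = -25.3680.
ε = (∂Q_A/∂P_B)(P_B/Q_A) = -25.3680 × (15.1/235.772) ≈ -1.625.
ε < 0: complements.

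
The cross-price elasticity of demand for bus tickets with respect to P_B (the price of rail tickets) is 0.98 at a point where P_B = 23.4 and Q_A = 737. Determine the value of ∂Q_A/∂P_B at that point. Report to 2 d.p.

ε = (∂Q_A/∂P_B)·(P_B/Q_A) ⇒ ∂Q_A/∂P_B = ε·Q_A/P_B = 0.98 × 737/23.4 ≈ 30.87.

30.87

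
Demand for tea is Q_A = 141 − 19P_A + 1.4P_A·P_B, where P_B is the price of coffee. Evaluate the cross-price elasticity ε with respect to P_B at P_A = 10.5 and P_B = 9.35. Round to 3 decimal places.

1.741

At P_A = 10.5 and P_B = 9.35: Q_A = 78.945.
∂Q_A/∂P_B = 1.4P_A = 1.4(10.5) = 14.7000.
ε = (∂Q_A/∂P_B)(P_B/Q_A) = 14.7000 × (9.35/78.945) ≈ 1.741.
ε > 0: substitutes.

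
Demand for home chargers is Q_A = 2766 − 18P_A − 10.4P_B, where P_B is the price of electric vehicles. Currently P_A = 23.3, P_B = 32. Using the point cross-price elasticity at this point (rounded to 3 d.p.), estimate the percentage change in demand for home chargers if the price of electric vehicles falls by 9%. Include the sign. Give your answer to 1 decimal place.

At P_A = 23.3, P_B = 32: Q_A = 2013.8.
∂Q_A/∂P_B = -10.4.
ε = (∂Q_A/∂P_B)(P_B/Q_A) = -10.4000 × 32/2013.8 ≈ -0.165.
%ΔQ_A ≈ ε × %ΔP_B = -0.165 × (-9%) = 1.5%.

1.5%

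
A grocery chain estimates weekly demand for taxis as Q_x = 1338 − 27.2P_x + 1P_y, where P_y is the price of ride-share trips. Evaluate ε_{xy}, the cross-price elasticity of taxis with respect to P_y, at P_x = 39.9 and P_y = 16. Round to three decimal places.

0.060

At P_x = 39.9 and P_y = 16: Q_x = 268.72.
∂Q_x/∂P_y = 1.
ε = (∂Q_x/∂P_y)(P_y/Q_x) = 1 × (16/268.72) ≈ 0.060.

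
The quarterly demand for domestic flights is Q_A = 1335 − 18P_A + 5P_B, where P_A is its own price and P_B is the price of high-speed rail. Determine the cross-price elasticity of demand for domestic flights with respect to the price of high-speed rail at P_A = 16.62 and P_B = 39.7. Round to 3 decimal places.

0.161

At P_A = 16.62 and P_B = 39.7: Q_A = 1234.34.
∂Q_A/∂P_B = 5.
ε = (∂Q_A/∂P_B)(P_B/Q_A) = 5 × (39.7/1234.34) ≈ 0.161.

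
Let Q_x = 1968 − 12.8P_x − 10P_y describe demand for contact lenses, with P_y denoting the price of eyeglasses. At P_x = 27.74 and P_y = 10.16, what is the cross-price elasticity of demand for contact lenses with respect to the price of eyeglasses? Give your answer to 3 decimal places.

At P_x = 27.74 and P_y = 10.16: Q_x = 1511.328.
∂Q_x/∂P_y = -10.
ε = (∂Q_x/∂P_y)(P_y/Q_x) = -10 × (10.16/1511.328) ≈ -0.067.

-0.067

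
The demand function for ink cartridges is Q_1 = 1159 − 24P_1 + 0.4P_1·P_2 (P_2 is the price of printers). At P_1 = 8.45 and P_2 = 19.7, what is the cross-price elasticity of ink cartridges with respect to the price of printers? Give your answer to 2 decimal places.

0.07

At P_1 = 8.45 and P_2 = 19.7: Q_1 = 1022.786.
∂Q_1/∂P_2 = 0.4P_1 = 0.4(8.45) = 3.3800.
ε = (∂Q_1/∂P_2)(P_2/Q_1) = 3.3800 × (19.7/1022.786) ≈ 0.07.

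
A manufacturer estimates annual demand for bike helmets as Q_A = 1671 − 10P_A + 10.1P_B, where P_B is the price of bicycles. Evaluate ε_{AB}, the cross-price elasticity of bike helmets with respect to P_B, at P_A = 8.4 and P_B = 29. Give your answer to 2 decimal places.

0.16

At P_A = 8.4 and P_B = 29: Q_A = 1879.9.
∂Q_A/∂P_B = 10.1.
ε = (∂Q_A/∂P_B)(P_B/Q_A) = 10.1 × (29/1879.9) ≈ 0.16.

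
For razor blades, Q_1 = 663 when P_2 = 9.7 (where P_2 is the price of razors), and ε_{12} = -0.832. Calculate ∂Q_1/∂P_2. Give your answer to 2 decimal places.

-56.87

ε = (∂Q_1/∂P_2)·(P_2/Q_1) ⇒ ∂Q_1/∂P_2 = ε·Q_1/P_2 = -0.832 × 663/9.7 ≈ -56.87.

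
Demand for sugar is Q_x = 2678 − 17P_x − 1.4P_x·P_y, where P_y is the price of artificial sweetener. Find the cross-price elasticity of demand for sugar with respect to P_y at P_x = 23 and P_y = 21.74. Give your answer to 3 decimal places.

-0.441

At P_x = 23 and P_y = 21.74: Q_x = 1586.972.
∂Q_x/∂P_y = -1.4P_x = -1.4(23) = -32.2000.
ε = (∂Q_x/∂P_y)(P_y/Q_x) = -32.2000 × (21.74/1586.972) ≈ -0.441.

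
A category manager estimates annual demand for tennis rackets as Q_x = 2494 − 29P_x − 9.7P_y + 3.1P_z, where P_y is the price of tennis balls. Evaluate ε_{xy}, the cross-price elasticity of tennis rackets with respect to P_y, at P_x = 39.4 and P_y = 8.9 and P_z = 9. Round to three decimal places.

At P_x = 39.4 and P_y = 8.9 and P_z = 9: Q_x = 1292.97.
∂Q_x/∂P_y = -9.7.
ε = (∂Q_x/∂P_y)(P_y/Q_x) = -9.7 × (8.9/1292.97) ≈ -0.067.

-0.067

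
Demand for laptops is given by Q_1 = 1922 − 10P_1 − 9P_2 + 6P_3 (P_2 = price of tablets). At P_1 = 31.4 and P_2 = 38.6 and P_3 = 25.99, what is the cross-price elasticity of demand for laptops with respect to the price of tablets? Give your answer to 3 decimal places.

-0.245

At P_1 = 31.4 and P_2 = 38.6 and P_3 = 25.99: Q_1 = 1416.54.
∂Q_1/∂P_2 = -9.
ε = (∂Q_1/∂P_2)(P_2/Q_1) = -9 × (38.6/1416.54) ≈ -0.245.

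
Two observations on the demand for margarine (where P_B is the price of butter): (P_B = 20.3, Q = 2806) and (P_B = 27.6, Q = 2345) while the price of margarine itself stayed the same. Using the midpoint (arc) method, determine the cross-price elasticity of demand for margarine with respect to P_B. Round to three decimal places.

-0.587

ΔQ_A = 2345 − 2806 = -461; ΔP_B = 27.6 − 20.3 = 7.3.
Midpoints: Q̄_A = 2575.5, P̄_B = 23.95.
ε = (ΔQ_A/Q̄_A)/(ΔP_B/P̄_B) = (-461/2575.5)/(7.3/23.95) ≈ -0.587.
ε < 0: margarine and butter are complements.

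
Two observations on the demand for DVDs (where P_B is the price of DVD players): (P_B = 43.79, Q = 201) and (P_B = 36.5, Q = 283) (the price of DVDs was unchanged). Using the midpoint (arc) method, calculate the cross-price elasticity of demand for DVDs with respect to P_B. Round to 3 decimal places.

ΔQ_A = 283 − 201 = 82; ΔP_B = 36.5 − 43.79 = -7.29.
Midpoints: Q̄_A = 242.0, P̄_B = 40.14.
ε = (ΔQ_A/Q̄_A)/(ΔP_B/P̄_B) = (82/242.0)/(-7.29/40.14) ≈ -1.866.
ε < 0: DVDs and DVD players are complements.

-1.866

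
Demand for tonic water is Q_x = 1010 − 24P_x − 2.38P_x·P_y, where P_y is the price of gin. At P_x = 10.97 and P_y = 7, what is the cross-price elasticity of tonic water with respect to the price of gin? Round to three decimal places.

-0.324

At P_x = 10.97 and P_y = 7: Q_x = 563.960.
∂Q_x/∂P_y = -2.38P_x = -2.38(10.97) = -26.1086.
ε = (∂Q_x/∂P_y)(P_y/Q_x) = -26.1086 × (7/563.960) ≈ -0.324.
ε < 0: complements.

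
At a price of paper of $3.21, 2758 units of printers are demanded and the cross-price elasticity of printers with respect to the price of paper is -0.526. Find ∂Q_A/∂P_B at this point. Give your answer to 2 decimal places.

ε = (∂Q_A/∂P_B)·(P_B/Q_A) ⇒ ∂Q_A/∂P_B = ε·Q_A/P_B = -0.526 × 2758/3.21 ≈ -451.93.

-451.93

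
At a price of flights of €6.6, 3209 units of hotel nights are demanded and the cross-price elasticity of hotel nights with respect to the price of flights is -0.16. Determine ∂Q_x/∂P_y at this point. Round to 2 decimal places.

ε = (∂Q_x/∂P_y)·(P_y/Q_x) ⇒ ∂Q_x/∂P_y = ε·Q_x/P_y = -0.16 × 3209/6.6 ≈ -77.79.

-77.79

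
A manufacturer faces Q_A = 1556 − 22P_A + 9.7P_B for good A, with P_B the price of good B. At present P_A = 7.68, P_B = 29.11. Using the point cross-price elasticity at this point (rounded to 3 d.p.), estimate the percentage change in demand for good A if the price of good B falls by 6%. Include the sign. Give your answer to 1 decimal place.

-1.0%

At P_A = 7.68, P_B = 29.11: Q_A = 1669.407.
∂Q_A/∂P_B = 9.7.
ε = (∂Q_A/∂P_B)(P_B/Q_A) = 9.7000 × 29.11/1669.407 ≈ 0.169.
%ΔQ_A ≈ ε × %ΔP_B = 0.169 × (-6%) = -1.0%.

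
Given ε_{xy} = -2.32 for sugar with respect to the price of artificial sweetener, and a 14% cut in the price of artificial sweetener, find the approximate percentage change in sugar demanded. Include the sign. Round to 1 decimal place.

32.5%

%ΔQ ≈ ε × %ΔP of artificial sweetener = -2.32 × (-14%) = 32.5%.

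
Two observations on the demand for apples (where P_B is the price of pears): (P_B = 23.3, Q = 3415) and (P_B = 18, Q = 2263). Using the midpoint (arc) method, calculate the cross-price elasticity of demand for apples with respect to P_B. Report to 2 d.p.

1.58

ΔQ_A = 2263 − 3415 = -1152; ΔP_B = 18 − 23.3 = -5.3.
Midpoints: Q̄_A = 2839.0, P̄_B = 20.65.
ε = (ΔQ_A/Q̄_A)/(ΔP_B/P̄_B) = (-1152/2839.0)/(-5.3/20.65) ≈ 1.58.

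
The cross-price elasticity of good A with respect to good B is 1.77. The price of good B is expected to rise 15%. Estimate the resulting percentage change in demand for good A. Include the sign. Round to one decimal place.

%ΔQ ≈ ε × %ΔP of good B = 1.77 × (15%) = 26.6%.

26.6%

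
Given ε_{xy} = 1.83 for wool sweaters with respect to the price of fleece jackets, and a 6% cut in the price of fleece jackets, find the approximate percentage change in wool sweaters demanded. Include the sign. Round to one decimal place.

%ΔQ ≈ ε × %ΔP of fleece jackets = 1.83 × (-6%) = -11.0%.

-11.0%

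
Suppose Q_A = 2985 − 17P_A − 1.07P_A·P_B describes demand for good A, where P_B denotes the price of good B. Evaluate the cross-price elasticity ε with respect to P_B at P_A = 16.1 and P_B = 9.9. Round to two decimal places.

-0.07

At P_A = 16.1 and P_B = 9.9: Q_A = 2540.753.
∂Q_A/∂P_B = -1.07P_A = -1.07(16.1) = -17.2270.
ε = (∂Q_A/∂P_B)(P_B/Q_A) = -17.2270 × (9.9/2540.753) ≈ -0.07.
ε < 0: complements.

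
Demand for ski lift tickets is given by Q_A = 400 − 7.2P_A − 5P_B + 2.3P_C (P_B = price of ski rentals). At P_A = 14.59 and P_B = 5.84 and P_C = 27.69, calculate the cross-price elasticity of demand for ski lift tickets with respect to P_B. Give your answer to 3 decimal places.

-0.089

At P_A = 14.59 and P_B = 5.84 and P_C = 27.69: Q_A = 329.439.
∂Q_A/∂P_B = -5.
ε = (∂Q_A/∂P_B)(P_B/Q_A) = -5 × (5.84/329.439) ≈ -0.089.
Since ε < 0, ski lift tickets and ski rentals are complements.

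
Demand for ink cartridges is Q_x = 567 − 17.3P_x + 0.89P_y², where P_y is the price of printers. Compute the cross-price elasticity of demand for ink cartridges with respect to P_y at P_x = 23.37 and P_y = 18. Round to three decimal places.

At P_x = 23.37 and P_y = 18: Q_x = 451.059.
∂Q_x/∂P_y = 1.78P_y = 1.78(18) = 32.0400.
ε = (∂Q_x/∂P_y)(P_y/Q_x) = 32.0400 × (18/451.059) ≈ 1.279.
ε > 0: substitutes.

1.279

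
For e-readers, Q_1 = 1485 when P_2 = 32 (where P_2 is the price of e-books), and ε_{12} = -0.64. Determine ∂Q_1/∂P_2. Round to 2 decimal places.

-29.70

ε = (∂Q_1/∂P_2)·(P_2/Q_1) ⇒ ∂Q_1/∂P_2 = ε·Q_1/P_2 = -0.64 × 1485/32 ≈ -29.70.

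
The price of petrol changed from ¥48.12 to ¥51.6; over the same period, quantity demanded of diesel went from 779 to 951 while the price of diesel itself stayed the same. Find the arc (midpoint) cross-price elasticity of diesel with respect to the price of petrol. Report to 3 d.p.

2.849

ΔQ_A = 951 − 779 = 172; ΔP_B = 51.6 − 48.12 = 3.48.
Midpoints: Q̄_A = 865.0, P̄_B = 49.86.
ε = (ΔQ_A/Q̄_A)/(ΔP_B/P̄_B) = (172/865.0)/(3.48/49.86) ≈ 2.849.
ε > 0: diesel and petrol are substitutes.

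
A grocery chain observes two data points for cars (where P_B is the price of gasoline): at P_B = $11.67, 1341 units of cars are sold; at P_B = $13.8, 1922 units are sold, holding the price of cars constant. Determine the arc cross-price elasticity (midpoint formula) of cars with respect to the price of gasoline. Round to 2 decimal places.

2.13

ΔQ_A = 1922 − 1341 = 581; ΔP_B = 13.8 − 11.67 = 2.13.
Midpoints: Q̄_A = 1631.5, P̄_B = 12.73.
ε = (ΔQ_A/Q̄_A)/(ΔP_B/P̄_B) = (581/1631.5)/(2.13/12.73) ≈ 2.13.
ε > 0: cars and gasoline are substitutes.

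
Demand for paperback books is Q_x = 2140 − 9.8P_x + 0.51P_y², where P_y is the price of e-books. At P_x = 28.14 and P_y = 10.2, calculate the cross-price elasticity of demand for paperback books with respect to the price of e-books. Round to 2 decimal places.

0.06

At P_x = 28.14 and P_y = 10.2: Q_x = 1917.288.
∂Q_x/∂P_y = 1.02P_y = 1.02(10.2) = 10.4040.
ε = (∂Q_x/∂P_y)(P_y/Q_x) = 10.4040 × (10.2/1917.288) ≈ 0.06.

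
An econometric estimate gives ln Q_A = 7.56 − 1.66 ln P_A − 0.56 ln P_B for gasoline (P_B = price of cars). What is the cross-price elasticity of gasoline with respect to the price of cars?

-0.56

In a log-linear (constant-elasticity) demand function, the coefficient on ln P_B is the cross-price elasticity.
ε = -0.56. Negative, so gasoline and cars are complements.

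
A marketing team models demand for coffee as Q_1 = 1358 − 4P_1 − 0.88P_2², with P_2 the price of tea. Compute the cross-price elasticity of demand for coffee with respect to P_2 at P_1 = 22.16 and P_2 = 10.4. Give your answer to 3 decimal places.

-0.162

At P_1 = 22.16 and P_2 = 10.4: Q_1 = 1174.179.
∂Q_1/∂P_2 = -1.76P_2 = -1.76(10.4) = -18.3040.
ε = (∂Q_1/∂P_2)(P_2/Q_1) = -18.3040 × (10.4/1174.179) ≈ -0.162.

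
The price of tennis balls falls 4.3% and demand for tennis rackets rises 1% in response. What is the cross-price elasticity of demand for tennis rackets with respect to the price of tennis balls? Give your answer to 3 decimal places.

ε = (%ΔQ of tennis rackets) / (%ΔP of tennis balls) = (1%) / (-4.3%) ≈ -0.233.
Negative cross-price elasticity: complements.

-0.233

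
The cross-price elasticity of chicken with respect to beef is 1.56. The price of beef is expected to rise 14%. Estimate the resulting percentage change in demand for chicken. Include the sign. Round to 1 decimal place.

21.8%

%ΔQ ≈ ε × %ΔP of beef = 1.56 × (14%) = 21.8%.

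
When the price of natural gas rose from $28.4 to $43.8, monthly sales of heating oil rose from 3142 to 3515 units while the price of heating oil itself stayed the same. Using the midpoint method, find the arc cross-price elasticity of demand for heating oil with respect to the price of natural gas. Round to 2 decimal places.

0.26

ΔQ_A = 3515 − 3142 = 373; ΔP_B = 43.8 − 28.4 = 15.4.
Midpoints: Q̄_A = 3328.5, P̄_B = 36.10.
ε = (ΔQ_A/Q̄_A)/(ΔP_B/P̄_B) = (373/3328.5)/(15.4/36.10) ≈ 0.26.
ε > 0: heating oil and natural gas are substitutes.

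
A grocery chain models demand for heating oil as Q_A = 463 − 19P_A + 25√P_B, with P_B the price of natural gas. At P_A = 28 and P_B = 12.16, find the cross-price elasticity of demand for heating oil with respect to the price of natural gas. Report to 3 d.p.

2.398

At P_A = 28 and P_B = 12.16: Q_A = 18.178.
∂Q_A/∂P_B = 25/(2√P_B) = 25/(2√12.16) = 3.5846.
ε = (∂Q_A/∂P_B)(P_B/Q_A) = 3.5846 × (12.16/18.178) ≈ 2.398.
ε > 0: substitutes.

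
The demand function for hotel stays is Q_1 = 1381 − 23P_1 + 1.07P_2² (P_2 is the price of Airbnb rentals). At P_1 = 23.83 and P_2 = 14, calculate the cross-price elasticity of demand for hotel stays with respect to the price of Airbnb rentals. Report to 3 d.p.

At P_1 = 23.83 and P_2 = 14: Q_1 = 1042.63.
∂Q_1/∂P_2 = 2.14P_2 = 2.14(14) = 29.9600.
ε = (∂Q_1/∂P_2)(P_2/Q_1) = 29.9600 × (14/1042.63) ≈ 0.402.
ε > 0: substitutes.

0.402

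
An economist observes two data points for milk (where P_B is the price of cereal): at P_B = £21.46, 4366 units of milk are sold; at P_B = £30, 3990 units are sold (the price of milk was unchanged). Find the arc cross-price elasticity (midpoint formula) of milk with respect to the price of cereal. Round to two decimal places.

-0.27

ΔQ_A = 3990 − 4366 = -376; ΔP_B = 30 − 21.46 = 8.54.
Midpoints: Q̄_A = 4178.0, P̄_B = 25.73.
ε = (ΔQ_A/Q̄_A)/(ΔP_B/P̄_B) = (-376/4178.0)/(8.54/25.73) ≈ -0.27.
ε < 0: milk and cereal are complements.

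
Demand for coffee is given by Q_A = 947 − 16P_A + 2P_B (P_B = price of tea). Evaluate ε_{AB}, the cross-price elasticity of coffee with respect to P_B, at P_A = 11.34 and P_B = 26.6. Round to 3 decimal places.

0.065

At P_A = 11.34 and P_B = 26.6: Q_A = 818.76.
∂Q_A/∂P_B = 2.
ε = (∂Q_A/∂P_B)(P_B/Q_A) = 2 × (26.6/818.76) ≈ 0.065.
Since ε > 0, coffee and tea are substitutes.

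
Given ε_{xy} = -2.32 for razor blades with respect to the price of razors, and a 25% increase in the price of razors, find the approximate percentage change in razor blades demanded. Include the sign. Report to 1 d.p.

%ΔQ ≈ ε × %ΔP of razors = -2.32 × (25%) = -58.0%.

-58.0%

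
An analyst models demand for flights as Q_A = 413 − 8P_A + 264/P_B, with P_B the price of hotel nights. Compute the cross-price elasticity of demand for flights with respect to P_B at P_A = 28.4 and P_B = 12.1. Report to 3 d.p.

-0.105

At P_A = 28.4 and P_B = 12.1: Q_A = 207.618.
∂Q_A/∂P_B = −264/P_B² = -1.8032.
ε = (∂Q_A/∂P_B)(P_B/Q_A) = -1.8032 × (12.1/207.618) ≈ -0.105.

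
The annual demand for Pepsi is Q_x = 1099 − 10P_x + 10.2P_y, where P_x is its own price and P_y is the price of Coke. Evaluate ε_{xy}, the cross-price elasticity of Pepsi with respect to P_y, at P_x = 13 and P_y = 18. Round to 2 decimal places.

At P_x = 13 and P_y = 18: Q_x = 1152.6.
∂Q_x/∂P_y = 10.2.
ε = (∂Q_x/∂P_y)(P_y/Q_x) = 10.2 × (18/1152.6) ≈ 0.16.

0.16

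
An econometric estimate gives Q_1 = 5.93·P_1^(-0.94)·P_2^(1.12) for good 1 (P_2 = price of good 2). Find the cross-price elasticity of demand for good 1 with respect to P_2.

In a log-linear (constant-elasticity) demand function, the coefficient on the exponent of P_2 is the cross-price elasticity.
ε = 1.12. Positive, so good 1 and good 2 are substitutes.

1.12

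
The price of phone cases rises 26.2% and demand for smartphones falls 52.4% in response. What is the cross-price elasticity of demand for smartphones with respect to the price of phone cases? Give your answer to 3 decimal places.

-2.000

ε = (%ΔQ of smartphones) / (%ΔP of phone cases) = (-52.4%) / (26.2%) ≈ -2.000.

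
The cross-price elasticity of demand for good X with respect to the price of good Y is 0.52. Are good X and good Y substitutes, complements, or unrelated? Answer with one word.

substitutes

ε = 0.52 > 0, so a higher price of good Y raises demand for good X: substitutes.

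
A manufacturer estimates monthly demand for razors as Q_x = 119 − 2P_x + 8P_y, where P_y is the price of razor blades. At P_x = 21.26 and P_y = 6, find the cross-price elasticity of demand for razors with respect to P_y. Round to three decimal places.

0.386

At P_x = 21.26 and P_y = 6: Q_x = 124.48.
∂Q_x/∂P_y = 8.
ε = (∂Q_x/∂P_y)(P_y/Q_x) = 8 × (6/124.48) ≈ 0.386.
Since ε > 0, razors and razor blades are substitutes.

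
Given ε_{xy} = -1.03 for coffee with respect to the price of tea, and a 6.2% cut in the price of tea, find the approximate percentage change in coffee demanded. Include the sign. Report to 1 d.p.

6.4%

%ΔQ ≈ ε × %ΔP of tea = -1.03 × (-6.2%) = 6.4%.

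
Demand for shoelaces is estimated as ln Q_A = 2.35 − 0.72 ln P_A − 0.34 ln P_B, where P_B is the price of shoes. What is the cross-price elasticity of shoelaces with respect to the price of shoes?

In a log-linear (constant-elasticity) demand function, the coefficient on ln P_B is the cross-price elasticity.
ε = -0.34. Negative, so shoelaces and shoes are complements.

-0.34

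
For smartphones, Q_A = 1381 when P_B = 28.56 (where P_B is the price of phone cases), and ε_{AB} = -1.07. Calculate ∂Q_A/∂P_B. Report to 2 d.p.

-51.74

ε = (∂Q_A/∂P_B)·(P_B/Q_A) ⇒ ∂Q_A/∂P_B = ε·Q_A/P_B = -1.07 × 1381/28.56 ≈ -51.74.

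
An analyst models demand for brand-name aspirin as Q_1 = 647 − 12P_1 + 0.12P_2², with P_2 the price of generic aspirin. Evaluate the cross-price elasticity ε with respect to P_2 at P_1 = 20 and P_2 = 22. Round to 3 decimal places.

0.250

At P_1 = 20 and P_2 = 22: Q_1 = 465.08.
∂Q_1/∂P_2 = 0.24P_2 = 0.24(22) = 5.2800.
ε = (∂Q_1/∂P_2)(P_2/Q_1) = 5.2800 × (22/465.08) ≈ 0.250.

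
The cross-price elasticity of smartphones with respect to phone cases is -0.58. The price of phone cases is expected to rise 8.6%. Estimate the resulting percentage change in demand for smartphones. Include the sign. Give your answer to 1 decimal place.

%ΔQ ≈ ε × %ΔP of phone cases = -0.58 × (8.6%) = -5.0%.

-5.0%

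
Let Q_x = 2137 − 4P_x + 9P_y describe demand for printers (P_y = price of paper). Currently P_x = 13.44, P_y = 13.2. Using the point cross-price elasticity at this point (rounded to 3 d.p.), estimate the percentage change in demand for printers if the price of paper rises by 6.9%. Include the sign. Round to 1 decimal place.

0.4%

At P_x = 13.44, P_y = 13.2: Q_x = 2202.04.
∂Q_x/∂P_y = 9.
ε = (∂Q_x/∂P_y)(P_y/Q_x) = 9.0000 × 13.2/2202.04 ≈ 0.054.
%ΔQ_x ≈ ε × %ΔP_y = 0.054 × (6.9%) = 0.4%.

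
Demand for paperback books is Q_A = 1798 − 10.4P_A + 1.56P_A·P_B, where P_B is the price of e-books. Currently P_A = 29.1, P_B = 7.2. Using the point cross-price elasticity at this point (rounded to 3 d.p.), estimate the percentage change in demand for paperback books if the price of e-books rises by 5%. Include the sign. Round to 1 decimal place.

0.9%

At P_A = 29.1, P_B = 7.2: Q_A = 1822.211.
∂Q_A/∂P_B = 1.56P_A = 45.3960.
ε = (∂Q_A/∂P_B)(P_B/Q_A) = 45.3960 × 7.2/1822.211 ≈ 0.179.
%ΔQ_A ≈ ε × %ΔP_B = 0.179 × (5%) = 0.9%.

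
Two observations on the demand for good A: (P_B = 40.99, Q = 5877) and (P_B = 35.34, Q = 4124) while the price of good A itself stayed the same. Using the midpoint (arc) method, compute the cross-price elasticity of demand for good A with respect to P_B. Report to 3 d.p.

ΔQ_A = 4124 − 5877 = -1753; ΔP_B = 35.34 − 40.99 = -5.65.
Midpoints: Q̄_A = 5000.5, P̄_B = 38.17.
ε = (ΔQ_A/Q̄_A)/(ΔP_B/P̄_B) = (-1753/5000.5)/(-5.65/38.17) ≈ 2.368.
ε > 0: good A and good B are substitutes.

2.368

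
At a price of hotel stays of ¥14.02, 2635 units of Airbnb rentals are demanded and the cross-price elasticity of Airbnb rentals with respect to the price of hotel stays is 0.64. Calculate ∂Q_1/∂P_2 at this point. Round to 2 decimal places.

ε = (∂Q_1/∂P_2)·(P_2/Q_1) ⇒ ∂Q_1/∂P_2 = ε·Q_1/P_2 = 0.64 × 2635/14.02 ≈ 120.29.

120.29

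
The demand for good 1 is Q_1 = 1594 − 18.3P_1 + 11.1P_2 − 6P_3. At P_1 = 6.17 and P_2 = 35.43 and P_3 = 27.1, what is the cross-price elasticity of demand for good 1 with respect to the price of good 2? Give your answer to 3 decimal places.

At P_1 = 6.17 and P_2 = 35.43 and P_3 = 27.1: Q_1 = 1711.762.
∂Q_1/∂P_2 = 11.1.
ε = (∂Q_1/∂P_2)(P_2/Q_1) = 11.1 × (35.43/1711.762) ≈ 0.230.
Since ε > 0, good 1 and good 2 are substitutes.

0.230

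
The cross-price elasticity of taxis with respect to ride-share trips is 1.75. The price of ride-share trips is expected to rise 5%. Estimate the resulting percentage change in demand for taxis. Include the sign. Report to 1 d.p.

8.8%

%ΔQ ≈ ε × %ΔP of ride-share trips = 1.75 × (5%) = 8.8%.
Demand for taxis rises by about 8.8%.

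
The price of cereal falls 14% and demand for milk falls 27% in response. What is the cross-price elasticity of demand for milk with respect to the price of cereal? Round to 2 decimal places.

ε = (%ΔQ of milk) / (%ΔP of cereal) = (-27%) / (-14%) ≈ 1.93.

1.93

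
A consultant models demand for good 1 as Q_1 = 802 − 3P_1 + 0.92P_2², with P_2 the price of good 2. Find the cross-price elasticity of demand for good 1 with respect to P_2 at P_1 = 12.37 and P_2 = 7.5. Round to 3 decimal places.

0.127

At P_1 = 12.37 and P_2 = 7.5: Q_1 = 816.64.
∂Q_1/∂P_2 = 1.84P_2 = 1.84(7.5) = 13.8000.
ε = (∂Q_1/∂P_2)(P_2/Q_1) = 13.8000 × (7.5/816.64) ≈ 0.127.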